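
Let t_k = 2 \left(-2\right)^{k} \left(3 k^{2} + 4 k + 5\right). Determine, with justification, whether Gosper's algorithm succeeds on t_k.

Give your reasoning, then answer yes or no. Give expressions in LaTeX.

Yes. s_k = \left(-2\right)^{k + 1} \left(k^{2} + 1\right).

r(k) = 2*(-3*k**2 - 10*k - 12)/(3*k**2 + 4*k + 5) after simplifying.
Gosper form: A/B · C(k+1)/C(k) with A=-2, B=1, C=k**2 + 4*k/3 + 5/3.
Set up (-2)·f(k+1) − (1)·f(k) − (k**2 + 4*k/3 + 5/3) = 0.
deg f ≤ 2 (via 0,0,2).
Solve for f: f(k) = -(k**2 + 1)/3 (degree 2 ≤ 2).
Certificate R = B(k−1)f/C = -(k**2 + 1)/(3*k**2 + 4*k + 5) gives s_k = (-2)**(k + 1)*(k**2 + 1).
Check: Δs_k = 2*(-2)**k*(3*k**2 + 4*k + 5). ✓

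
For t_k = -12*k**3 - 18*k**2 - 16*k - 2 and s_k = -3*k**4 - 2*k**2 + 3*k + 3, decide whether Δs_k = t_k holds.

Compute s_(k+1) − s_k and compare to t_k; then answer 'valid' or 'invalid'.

Valid — Δs_k = t_k.

s_(k+1) = 3*k - 3*(k + 1)**4 - 2*(k + 1)**2 + 6
s_(k+1) − s_k = -12*k**3 - 18*k**2 - 16*k - 2
(s_(k+1) − s_k) − t_k = 0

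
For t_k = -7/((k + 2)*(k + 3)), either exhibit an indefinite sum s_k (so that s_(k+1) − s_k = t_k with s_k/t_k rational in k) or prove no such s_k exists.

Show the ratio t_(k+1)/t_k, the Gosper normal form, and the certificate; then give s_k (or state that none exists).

s_k = -7*k/(2*k + 4)

Compute t_(k+1)/t_k: get (k + 2)/(k + 4).
Gosper form: A/B · C(k+1)/C(k) with A=k + 2, B=k + 4, C=1.
f must satisfy (k + 2)·f(k+1) − (k + 3)·f(k) = 1.
d = 1 from the (1,1,0) case.
Match coefficients ⇒ f(k) = k/2.
R(k) = B(k−1)·f(k)/C(k) = k*(k + 3)/2; s_k = R·t_k = -7*k/(2*k + 4).
Δs = -7/(k**2 + 5*k + 6), as required.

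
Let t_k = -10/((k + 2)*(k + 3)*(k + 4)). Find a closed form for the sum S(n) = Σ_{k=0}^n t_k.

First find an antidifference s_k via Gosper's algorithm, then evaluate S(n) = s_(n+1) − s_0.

t_(k+1)/t_k = (k + 2)/(k + 5).
Factor: A=k + 2; B=k + 5; C=1.
Key eq: (k + 2)·f(k+1) = (k + 4)·f(k) + (1).
Bound: deg f ≤ 2.
Solving with deg f ≤ 2: f(k) = k*(k + 5)/12.
Certificate R = B(k−1)f/C = k*(k + 4)*(k + 5)/12 gives s_k = 5*k*(-k - 5)/(6*(k + 2)*(k + 3)).
Check: Δs_k = -10/(k**3 + 9*k**2 + 26*k + 24). ✓
Σ_(k=0)^n t_k = s_(n+1) − s_(0) = (5*(-n**2 - 7*n - 6)/(6*(n**2 + 7*n + 12))) − (0), i.e. 5*(-n**2 - 7*n - 6)/(6*(n**2 + 7*n + 12)).

S(n) = 5*(-n**2 - 7*n - 6)/(6*(n**2 + 7*n + 12))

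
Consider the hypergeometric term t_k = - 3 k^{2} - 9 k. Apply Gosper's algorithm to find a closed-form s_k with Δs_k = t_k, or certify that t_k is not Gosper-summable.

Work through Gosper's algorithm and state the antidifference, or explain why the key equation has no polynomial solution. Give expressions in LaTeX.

s_k = k \left(- k^{2} - 3 k + 4\right)

t_(k+1)/t_k = (k**2 + 5*k + 4)/(k*(k + 3)).
Take A(k)=1, B(k)=1, C(k)=k**2 + 3*k.
Solve (1)·f(k+1) − (1)·f(k) = k**2 + 3*k.
Bound: deg f ≤ 3.
Match coefficients ⇒ f(k) = k*(k - 1)*(k + 4)/3.
Then R = B(k−1)f/C = (k - 1)*(k + 4)/(3*(k + 3)), so s_k = R(k)·t_k = k*(-k**2 - 3*k + 4).
Δs = 3*k*(-k - 3), as required.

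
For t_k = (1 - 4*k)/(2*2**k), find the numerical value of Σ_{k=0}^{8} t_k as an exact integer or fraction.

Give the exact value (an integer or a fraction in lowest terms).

Step 1: r(k) = (4*k + 3)/(2*(4*k - 1)).
So A=1/2 and B=1, with C=k - 1/4.
Solve (1/2)·f(k+1) − (1)·f(k) = k - 1/4.
Degrees (0,0,1) ⇒ d ≤ 1.
Solving with deg f ≤ 1: f(k) = -(4*k + 3)/2.
Then R = B(k−1)f/C = -2*(4*k + 3)/(4*k - 1), so s_k = R(k)·t_k = (4*k + 3)/2**k.
s_(k+1) − s_k = (1 - 4*k)/(2*2**k) = t_k.
Σ_(k=0)^(8) t_k = s_(9) − s_(0) = 39/512 − (3) = -1497/512.

Σ = -1497/512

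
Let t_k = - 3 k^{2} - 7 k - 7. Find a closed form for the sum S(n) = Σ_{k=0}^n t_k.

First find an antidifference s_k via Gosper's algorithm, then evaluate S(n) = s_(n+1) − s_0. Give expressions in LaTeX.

Step 1: r(k) = (3*k**2 + 13*k + 17)/(3*k**2 + 7*k + 7).
So A=1 and B=1, with C=k**2 + 7*k/3 + 7/3.
Need (1)·f(k+1) − (1)·f(k) = k**2 + 7*k/3 + 7/3.
deg f ≤ 3 (via 0,0,2).
Coefficient equations give f(k) = k*(k**2 + 2*k + 4)/3.
R(k) = B(k−1)·f(k)/C(k) = k*(k**2 + 2*k + 4)/(3*k**2 + 7*k + 7); s_k = R·t_k = k*(-k**2 - 2*k - 4).
Check: Δs_k = -3*k**2 - 7*k - 7. ✓
s_(n+1) = -n**3 - 5*n**2 - 11*n - 7 and s_(0) = 0, so S(n) = -n**3 - 5*n**2 - 11*n - 7.

S(n) = - n^{3} - 5 n^{2} - 11 n - 7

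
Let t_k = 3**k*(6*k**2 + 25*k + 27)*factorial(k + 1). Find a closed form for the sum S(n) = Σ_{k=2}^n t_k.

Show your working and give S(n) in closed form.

S(n) = 6*3**n*n*factorial(n + 2) + 15*3**n*factorial(n + 2) - 378

Compute t_(k+1)/t_k: get 3*(6*k**3 + 49*k**2 + 132*k + 116)/(6*k**2 + 25*k + 27).
So A=3*k + 6 and B=1, with C=k**2 + 25*k/6 + 9/2.
Need (3*k + 6)·f(k+1) − (1)·f(k) = k**2 + 25*k/6 + 9/2.
Degrees (1,0,2) ⇒ d ≤ 1.
Solving with deg f ≤ 1: f(k) = (2*k + 3)/6.
Certificate R = B(k−1)f/C = (2*k + 3)/(6*k**2 + 25*k + 27) gives s_k = 3**k*(2*k + 3)*factorial(k + 1).
Check: Δs_k = 3**k*(6*k**2 + 25*k + 27)*factorial(k + 1). ✓
Telescope: S(n) = s_(n+1) − s_(2) = 3**(n + 1)*(2*n + 5)*factorial(n + 2) − (378) = 6*3**n*n*factorial(n + 2) + 15*3**n*factorial(n + 2) - 378.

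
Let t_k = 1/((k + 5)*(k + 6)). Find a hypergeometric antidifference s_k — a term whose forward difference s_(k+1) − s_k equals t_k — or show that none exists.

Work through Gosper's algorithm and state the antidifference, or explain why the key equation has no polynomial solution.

s_k = k/(5*(k + 5))

t_(k+1)/t_k = (k + 5)/(k + 7).
So A=k + 5 and B=k + 7, with C=1.
Need (k + 5)·f(k+1) − (k + 6)·f(k) = 1.
d = 1 from the (1,1,0) case.
Match coefficients ⇒ f(k) = k/5.
So s_k = (B(k−1)f/C)·t_k = (k*(k + 6)/5)·t_k = k/(5*(k + 5)).
Verify: 1/(k**2 + 11*k + 30) matches t_k.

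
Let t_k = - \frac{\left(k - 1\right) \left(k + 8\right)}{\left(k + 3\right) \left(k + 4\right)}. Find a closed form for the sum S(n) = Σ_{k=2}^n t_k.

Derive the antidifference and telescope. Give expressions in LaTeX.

S(n) = \frac{n \left(1 - n\right)}{n + 4}

r(k) = k*(k + 3)*(k + 9)/((k - 1)*(k + 5)*(k + 8)) after simplifying.
A = k + 3, B = k + 5, C = k**2 + 7*k - 8.
Set up (k + 3)·f(k+1) − (k + 4)·f(k) − (k**2 + 7*k - 8) = 0.
From deg A=1, deg B=1, deg C=2: d=2.
Match coefficients ⇒ f(k) = k*(3*k - 11)/3.
Get s_k = R·t_k = k*(11 - 3*k)/(3*(k + 3)) with R(k) = B(k−1)f(k)/C(k) = k*(k + 4)*(3*k - 11)/(3*(k - 1)*(k + 8)).
Verify: (-k**2 - 7*k + 8)/(k**2 + 7*k + 12) matches t_k.
Evaluate: s_(n+1) = (-3*n**2 + 5*n + 8)/(3*(n + 4)); subtract s_(2) = 2/3 ⇒ S(n) = n*(1 - n)/(n + 4).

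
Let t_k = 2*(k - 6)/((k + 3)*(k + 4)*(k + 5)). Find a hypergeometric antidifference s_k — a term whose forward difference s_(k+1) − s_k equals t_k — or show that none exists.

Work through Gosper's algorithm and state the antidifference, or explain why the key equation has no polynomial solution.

s_k = k*(-k - 15)/(4*(k + 3)*(k + 4))

Ratio r(k) = (k - 5)*(k + 3)/((k - 6)*(k + 6)).
Gosper form: A/B · C(k+1)/C(k) with A=k + 3, B=k + 6, C=k - 6.
Set up (k + 3)·f(k+1) − (k + 5)·f(k) − (k - 6) = 0.
Bound: deg f ≤ 2.
Solving with deg f ≤ 2: f(k) = -k*(k + 15)/8.
So s_k = (B(k−1)f/C)·t_k = (-k*(k + 5)*(k + 15)/(8*(k - 6)))·t_k = k*(-k - 15)/(4*(k + 3)*(k + 4)).
Δs = 2*(k - 6)/(k**3 + 12*k**2 + 47*k + 60), as required.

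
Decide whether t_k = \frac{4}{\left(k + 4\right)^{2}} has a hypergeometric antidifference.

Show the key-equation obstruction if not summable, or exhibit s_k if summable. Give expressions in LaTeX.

Step 1: r(k) = (k + 4)**2/(k + 5)**2.
Take A(k)=k**2 + 8*k + 16, B(k)=k**2 + 10*k + 25, C(k)=1.
Set up (k**2 + 8*k + 16)·f(k+1) − (k**2 + 8*k + 16)·f(k) − (1) = 0.
From deg A=2, deg B=2, deg C=0: d=0.
Generic f = c0 gives residual -1; -1 = 0 cannot hold, so t_k is not Gosper-summable.

No; the coefficient equations for f are inconsistent.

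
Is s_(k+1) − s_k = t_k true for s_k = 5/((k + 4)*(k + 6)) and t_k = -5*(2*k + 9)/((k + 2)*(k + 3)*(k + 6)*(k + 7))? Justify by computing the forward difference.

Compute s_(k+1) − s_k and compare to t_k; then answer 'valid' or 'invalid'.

Invalid: residual 30*(k**2 + 9*k + 19)/(k**6 + 27*k**5 + 295*k**4 + 1665*k**3 + 5104*k**2 + 8028*k + 5040) ≠ 0.

s_(k+1) = 5/((k + 5)*(k + 7))
s_(k+1) − s_k = 5*(-2*k - 11)/(k**4 + 22*k**3 + 179*k**2 + 638*k + 840)
(s_(k+1) − s_k) − t_k = 30*(k**2 + 9*k + 19)/(k**6 + 27*k**5 + 295*k**4 + 1665*k**3 + 5104*k**2 + 8028*k + 5040)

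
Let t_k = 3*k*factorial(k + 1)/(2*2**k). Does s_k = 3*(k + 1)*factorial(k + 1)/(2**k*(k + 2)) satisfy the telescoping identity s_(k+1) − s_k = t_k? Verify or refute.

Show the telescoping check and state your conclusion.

s_(k+1) = 3*(k + 2)*factorial(k + 2)/(2*2**k*(k + 3))
s_(k+1) − s_k = 3*(k**3 + 4*k**2 + 4*k + 2)*factorial(k + 1)/(2*2**k*(k + 2)*(k + 3))
(s_(k+1) − s_k) − t_k = -3*(k**2 + 2*k - 2)*factorial(k + 1)/(2*2**k*(k + 2)*(k + 3))

Invalid: residual -3*(k**2 + 2*k - 2)*factorial(k + 1)/(2*2**k*(k + 2)*(k + 3)) ≠ 0.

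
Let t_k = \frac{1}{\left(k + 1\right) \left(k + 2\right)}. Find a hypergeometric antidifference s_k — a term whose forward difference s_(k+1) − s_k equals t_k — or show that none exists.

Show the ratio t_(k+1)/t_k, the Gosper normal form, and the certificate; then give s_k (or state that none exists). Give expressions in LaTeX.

s_k = \frac{k}{k + 1}

The ratio is (k + 1)/(k + 3).
Gosper form: A/B · C(k+1)/C(k) with A=k + 1, B=k + 3, C=1.
Set up (k + 1)·f(k+1) − (k + 2)·f(k) − (1) = 0.
d = 1 from the (1,1,0) case.
Solving with deg f ≤ 1: f(k) = k.
Get s_k = R·t_k = k/(k + 1) with R(k) = B(k−1)f(k)/C(k) = k*(k + 2).
Check: Δs_k = 1/(k**2 + 3*k + 2). ✓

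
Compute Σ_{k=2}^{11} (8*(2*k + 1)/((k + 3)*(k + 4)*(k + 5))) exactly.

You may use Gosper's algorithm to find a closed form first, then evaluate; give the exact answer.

Ratio r(k) = (k + 3)*(2*k + 3)/((k + 6)*(2*k + 1)).
Gosper form: A/B · C(k+1)/C(k) with A=k + 3, B=k + 6, C=k + 1/2.
Need (k + 3)·f(k+1) − (k + 5)·f(k) = k + 1/2.
d = 2 from the (1,1,1) case.
Match coefficients ⇒ f(k) = k*(7*k + 1)/48.
So s_k = (B(k−1)f/C)·t_k = (k*(k + 5)*(7*k + 1)/(24*(2*k + 1)))·t_k = k*(7*k + 1)/(3*(k + 3)*(k + 4)).
Δs = 8*(2*k + 1)/(k**3 + 12*k**2 + 47*k + 60), as required.
Telescoping: Σ = s_(12) − s_(2) = 17/12 − (1/3) = 13/12.

Σ = 13/12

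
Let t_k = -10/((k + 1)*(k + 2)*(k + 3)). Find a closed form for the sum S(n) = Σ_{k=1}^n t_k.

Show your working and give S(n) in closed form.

S(n) = 5*n*(-n - 5)/(6*(n**2 + 5*n + 6))

t_(k+1)/t_k = (k + 1)/(k + 4).
So A=k + 1 and B=k + 4, with C=1.
Key eq: (k + 1)·f(k+1) = (k + 3)·f(k) + (1).
d = 2 from the (1,1,0) case.
Coefficient equations give f(k) = k*(k + 3)/4.
R(k) = B(k−1)·f(k)/C(k) = k*(k + 3)**2/4; s_k = R·t_k = 5*k*(-k - 3)/(2*(k + 1)*(k + 2)).
Δs = -10/(k**3 + 6*k**2 + 11*k + 6), as required.
Σ_(k=1)^n t_k = s_(n+1) − s_(1) = (5*(-n**2 - 5*n - 4)/(2*(n**2 + 5*n + 6))) − (-5/3), i.e. 5*n*(-n - 5)/(6*(n**2 + 5*n + 6)).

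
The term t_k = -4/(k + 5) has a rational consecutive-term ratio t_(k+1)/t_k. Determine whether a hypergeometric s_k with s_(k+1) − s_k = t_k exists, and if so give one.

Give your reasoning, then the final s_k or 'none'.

not Gosper-summable; s_k does not exist

Ratio r(k) = (k + 5)/(k + 6).
Take A(k)=k + 5, B(k)=k + 6, C(k)=1.
Key eq: (k + 5)·f(k+1) = (k + 5)·f(k) + (1).
Degrees (1,1,0) ⇒ d ≤ 0.
Write f(k) = c0. Then LHS − RHS = -1, requiring -1 = 0: contradictory. No certificate.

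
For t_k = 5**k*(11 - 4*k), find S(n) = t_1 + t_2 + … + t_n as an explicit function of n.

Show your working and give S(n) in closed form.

t_(k+1)/t_k = 5*(4*k - 7)/(4*k - 11).
Gosper form: A/B · C(k+1)/C(k) with A=5, B=1, C=k - 11/4.
f must satisfy (5)·f(k+1) − (1)·f(k) = k - 11/4.
Degrees (0,0,1) ⇒ d ≤ 1.
Solving with deg f ≤ 1: f(k) = (k - 4)/4.
So s_k = (B(k−1)f/C)·t_k = ((k - 4)/(4*k - 11))·t_k = 5**k*(4 - k).
s_(k+1) − s_k = 5**k*(11 - 4*k) = t_k.
Σ_(k=1)^n t_k = s_(n+1) − s_(1) = (5**(n + 1)*(3 - n)) − (15), i.e. -5*5**n*n + 15*5**n - 15.

S(n) = -5*5**n*n + 15*5**n - 15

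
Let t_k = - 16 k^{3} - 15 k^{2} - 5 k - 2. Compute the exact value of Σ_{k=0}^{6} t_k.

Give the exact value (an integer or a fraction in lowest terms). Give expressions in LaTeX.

Σ = -8540

t_(k+1)/t_k = (16*k**3 + 63*k**2 + 83*k + 38)/(16*k**3 + 15*k**2 + 5*k + 2).
So A=1 and B=1, with C=k**3 + 15*k**2/16 + 5*k/16 + 1/8.
Key eq: (1)·f(k+1) = (1)·f(k) + (k**3 + 15*k**2/16 + 5*k/16 + 1/8).
d = 4 from the (0,0,3) case.
Solve for f: f(k) = k*(4*k**3 - 3*k**2 - k + 2)/16 (degree 4 ≤ 4).
So s_k = (B(k−1)f/C)·t_k = (k*(4*k**3 - 3*k**2 - k + 2)/(16*k**3 + 15*k**2 + 5*k + 2))·t_k = k*(-4*k**3 + 3*k**2 + k - 2).
Verify: -16*k**3 - 15*k**2 - 5*k - 2 matches t_k.
Σ_(k=0)^(6) t_k = s_(7) − s_(0) = -8540 − (0) = -8540.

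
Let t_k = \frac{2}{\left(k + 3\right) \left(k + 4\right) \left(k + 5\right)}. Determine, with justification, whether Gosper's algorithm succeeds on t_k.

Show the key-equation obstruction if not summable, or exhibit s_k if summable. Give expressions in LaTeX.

r(k) = (k + 3)/(k + 6) after simplifying.
Gosper form: A/B · C(k+1)/C(k) with A=k + 3, B=k + 6, C=1.
Key eq: (k + 3)·f(k+1) = (k + 5)·f(k) + (1).
deg f ≤ 2 (via 1,1,0).
Coefficient equations give f(k) = k*(k + 7)/24.
R(k) = B(k−1)·f(k)/C(k) = k*(k + 5)*(k + 7)/24; s_k = R·t_k = k*(k + 7)/(12*(k + 3)*(k + 4)).
Verify: 2/(k**3 + 12*k**2 + 47*k + 60) matches t_k.

Yes. s_k = \frac{k \left(k + 7\right)}{12 \left(k + 3\right) \left(k + 4\right)}.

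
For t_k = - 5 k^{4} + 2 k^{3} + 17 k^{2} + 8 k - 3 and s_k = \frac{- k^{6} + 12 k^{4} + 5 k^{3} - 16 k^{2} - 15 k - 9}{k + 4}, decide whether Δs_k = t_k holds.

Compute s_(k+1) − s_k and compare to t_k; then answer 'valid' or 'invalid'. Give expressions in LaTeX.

Invalid: residual \frac{4 k^{5} + 21 k^{4} - 22 k^{3} - 80 k^{2} - 33 k + 9}{k^{2} + 9 k + 20} ≠ 0.

s_(k+1) = (-k**6 - 6*k**5 - 3*k**4 + 33*k**3 + 56*k**2 + 10*k - 24)/(k + 5)
s_(k+1) − s_k = (-5*k**6 - 39*k**5 - 44*k**4 + 179*k**3 + 329*k**2 + 100*k - 51)/(k**2 + 9*k + 20)
(s_(k+1) − s_k) − t_k = (4*k**5 + 21*k**4 - 22*k**3 - 80*k**2 - 33*k + 9)/(k**2 + 9*k + 20)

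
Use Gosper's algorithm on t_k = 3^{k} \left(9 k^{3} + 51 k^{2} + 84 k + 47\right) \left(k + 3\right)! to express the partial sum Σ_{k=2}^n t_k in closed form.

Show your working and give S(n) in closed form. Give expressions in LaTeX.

Ratio r(k) = 3*(9*k**4 + 114*k**3 + 525*k**2 + 1043*k + 764)/(9*k**3 + 51*k**2 + 84*k + 47).
Gosper form: A/B · C(k+1)/C(k) with A=3*k + 12, B=1, C=k**3 + 17*k**2/3 + 28*k/3 + 47/9.
f must satisfy (3*k + 12)·f(k+1) − (1)·f(k) = k**3 + 17*k**2/3 + 28*k/3 + 47/9.
d = 2 from the (1,0,3) case.
A polynomial solution: f(k) = (3*k**2 + 1)/9.
Get s_k = R·t_k = 3**k*(3*k**2 + 1)*factorial(k + 3) with R(k) = B(k−1)f(k)/C(k) = (3*k**2 + 1)/(9*k**3 + 51*k**2 + 84*k + 47).
Δs = 3**k*(9*k**3 + 51*k**2 + 84*k + 47)*factorial(k + 3), as required.
Telescope: S(n) = s_(n+1) − s_(2) = 3**(n + 1)*(3*n**2 + 6*n + 4)*factorial(n + 4) − (14040) = 9*3**n*n**2*factorial(n + 4) + 18*3**n*n*factorial(n + 4) + 12*3**n*factorial(n + 4) - 14040.

S(n) = 9 \cdot 3^{n} n^{2} \left(n + 4\right)! + 18 \cdot 3^{n} n \left(n + 4\right)! + 12 \cdot 3^{n} \left(n + 4\right)! - 14040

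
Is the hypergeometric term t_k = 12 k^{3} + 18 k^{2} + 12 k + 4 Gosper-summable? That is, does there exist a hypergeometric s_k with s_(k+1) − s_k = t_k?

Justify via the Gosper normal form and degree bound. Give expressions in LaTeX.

Ratio r(k) = (6*k**3 + 27*k**2 + 42*k + 23)/(6*k**3 + 9*k**2 + 6*k + 2).
Take A(k)=1, B(k)=1, C(k)=k**3 + 3*k**2/2 + k + 1/3.
Key eq: (1)·f(k+1) = (1)·f(k) + (k**3 + 3*k**2/2 + k + 1/3).
d = 4 from the (0,0,3) case.
A polynomial solution: f(k) = k*(3*k**3 + 1)/12.
Then R = B(k−1)f/C = k*(3*k**3 + 1)/(2*(6*k**3 + 9*k**2 + 6*k + 2)), so s_k = R(k)·t_k = 3*k**4 + k.
s_(k+1) − s_k = -3*k**4 + 3*(k + 1)**4 + 1 = t_k.

Yes. s_k = 3 k^{4} + k.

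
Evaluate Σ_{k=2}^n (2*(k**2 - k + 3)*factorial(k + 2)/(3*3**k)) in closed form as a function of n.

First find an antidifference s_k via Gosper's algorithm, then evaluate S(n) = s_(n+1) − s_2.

Step 1: r(k) = (k + 3)*(-k + (k + 1)**2 + 2)/(3*(k**2 - k + 3)).
Gosper form: A/B · C(k+1)/C(k) with A=k/3 + 1, B=1, C=k**2 - k + 3.
Key eq: (k/3 + 1)·f(k+1) = (1)·f(k) + (k**2 - k + 3).
From deg A=1, deg B=0, deg C=2: d=1.
Solve for f: f(k) = 3*(k - 2) (degree 1 ≤ 1).
So s_k = (B(k−1)f/C)·t_k = (3*(k - 2)/(k**2 - k + 3))·t_k = 2*(k - 2)*factorial(k + 2)/3**k.
Verify: 2*(k**2 - k + 3)*factorial(k + 2)/(3*3**k) matches t_k.
s_(n+1) = 2*3**(-n - 1)*(n - 1)*factorial(n + 3) and s_(2) = 0, so S(n) = 2*3**(-n - 1)*(n - 1)*factorial(n + 3).

S(n) = 2*3**(-n - 1)*(n - 1)*factorial(n + 3)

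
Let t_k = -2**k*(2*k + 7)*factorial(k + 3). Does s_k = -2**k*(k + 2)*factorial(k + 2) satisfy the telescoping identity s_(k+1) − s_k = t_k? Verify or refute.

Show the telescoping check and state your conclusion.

s_(k+1) = -2**(k + 1)*(k + 3)*factorial(k + 3)
s_(k+1) − s_k = -2**k*(2*k**2 + 11*k + 16)*factorial(k + 2)
(s_(k+1) − s_k) − t_k = 2**k*(2*k + 5)*factorial(k + 2)

Invalid: residual 2**k*(2*k + 5)*factorial(k + 2) ≠ 0.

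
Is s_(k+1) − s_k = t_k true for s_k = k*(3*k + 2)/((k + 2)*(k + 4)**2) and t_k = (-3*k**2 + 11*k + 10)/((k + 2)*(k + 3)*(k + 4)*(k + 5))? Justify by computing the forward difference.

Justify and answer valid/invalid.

s_(k+1) = (k + 1)*(3*k + 5)/((k + 3)*(k + 5)**2)
s_(k+1) − s_k = (-k*(k + 3)*(k + 5)**2*(3*k + 2) + (k + 1)*(k + 2)*(k + 4)**2*(3*k + 5))/((k + 2)*(k + 3)*(k + 4)**2*(k + 5)**2)
(s_(k+1) − s_k) − t_k = 2*(3*k**3 + 9*k**2 - 22*k - 20)/(k**6 + 23*k**5 + 217*k**4 + 1073*k**3 + 2926*k**2 + 4160*k + 2400)

Invalid: residual 2*(3*k**3 + 9*k**2 - 22*k - 20)/(k**6 + 23*k**5 + 217*k**4 + 1073*k**3 + 2926*k**2 + 4160*k + 2400) ≠ 0.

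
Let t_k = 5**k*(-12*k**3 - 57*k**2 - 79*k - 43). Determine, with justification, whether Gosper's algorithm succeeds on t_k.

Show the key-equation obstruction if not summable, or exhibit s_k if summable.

Yes. s_k = 5**k*(-3*k**3 - 3*k**2 - k - 2).

r(k) = 5*(12*k**3 + 93*k**2 + 229*k + 191)/(12*k**3 + 57*k**2 + 79*k + 43) after simplifying.
A = 5, B = 1, C = k**3 + 19*k**2/4 + 79*k/12 + 43/12.
Need (5)·f(k+1) − (1)·f(k) = k**3 + 19*k**2/4 + 79*k/12 + 43/12.
From deg A=0, deg B=0, deg C=3: d=3.
A polynomial solution: f(k) = (3*k**3 + 3*k**2 + k + 2)/12.
Get s_k = R·t_k = 5**k*(-3*k**3 - 3*k**2 - k - 2) with R(k) = B(k−1)f(k)/C(k) = (3*k**3 + 3*k**2 + k + 2)/(12*k**3 + 57*k**2 + 79*k + 43).
Check: Δs_k = 5**k*(-12*k**3 - 57*k**2 - 79*k - 43). ✓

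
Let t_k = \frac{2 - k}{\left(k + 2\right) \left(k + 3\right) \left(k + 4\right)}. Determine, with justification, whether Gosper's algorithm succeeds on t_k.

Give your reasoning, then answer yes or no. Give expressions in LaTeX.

The ratio is (k - 1)*(k + 2)/((k - 2)*(k + 5)).
Normal form (A,B,C) = (k + 2, k + 5, k - 2).
Need (k + 2)·f(k+1) − (k + 4)·f(k) = k - 2.
Degrees (1,1,1) ⇒ d ≤ 2.
Coefficient equations give f(k) = -k.
Then R = B(k−1)f/C = -k*(k + 4)/(k - 2), so s_k = R(k)·t_k = k/((k + 2)*(k + 3)).
Verify: (2 - k)/(k**3 + 9*k**2 + 26*k + 24) matches t_k.

Yes. s_k = \frac{k}{\left(k + 2\right) \left(k + 3\right)}.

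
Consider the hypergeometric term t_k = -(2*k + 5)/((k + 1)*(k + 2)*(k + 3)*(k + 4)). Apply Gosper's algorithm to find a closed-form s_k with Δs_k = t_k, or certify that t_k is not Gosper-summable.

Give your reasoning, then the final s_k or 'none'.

Ratio r(k) = (k + 1)*(2*k + 7)/((k + 5)*(2*k + 5)).
A = k + 1, B = k + 5, C = k + 5/2.
f must satisfy (k + 1)·f(k+1) − (k + 4)·f(k) = k + 5/2.
Degrees (1,1,1) ⇒ d ≤ 3.
Solving with deg f ≤ 3: f(k) = k*(k + 2)*(k + 4)/6.
So s_k = (B(k−1)f/C)·t_k = (k*(k + 2)*(k + 4)**2/(3*(2*k + 5)))·t_k = k*(-k - 4)/(3*(k**2 + 4*k + 3)).
Check: Δs_k = (-2*k - 5)/(k**4 + 10*k**3 + 35*k**2 + 50*k + 24). ✓

s_k = k*(-k - 4)/(3*(k**2 + 4*k + 3))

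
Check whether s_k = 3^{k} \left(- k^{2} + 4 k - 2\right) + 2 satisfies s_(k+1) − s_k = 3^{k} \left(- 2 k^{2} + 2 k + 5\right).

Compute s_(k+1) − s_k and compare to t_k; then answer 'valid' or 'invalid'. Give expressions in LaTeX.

valid (s_(k+1) − s_k reduces to t_k)

s_(k+1) = 3**(k + 1)*(4*k - (k + 1)**2 + 2) + 2
s_(k+1) − s_k = 3**k*(-2*k**2 + 2*k + 5)
(s_(k+1) − s_k) − t_k = 0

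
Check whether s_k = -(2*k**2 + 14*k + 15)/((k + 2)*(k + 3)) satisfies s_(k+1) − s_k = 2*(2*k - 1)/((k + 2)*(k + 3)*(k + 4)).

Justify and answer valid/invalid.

s_(k+1) = (-14*k - 2*(k + 1)**2 - 29)/((k + 3)*(k + 4))
s_(k+1) − s_k = 2*(2*k - 1)/(k**3 + 9*k**2 + 26*k + 24)
(s_(k+1) − s_k) − t_k = 0

Valid: the claim telescopes to t_k.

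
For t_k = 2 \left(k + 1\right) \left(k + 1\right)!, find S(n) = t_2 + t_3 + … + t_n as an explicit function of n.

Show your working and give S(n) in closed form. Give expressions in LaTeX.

S(n) = 2 \left(n + 2\right)! - 12

Ratio r(k) = (k + 2)**2/(k + 1).
Take A(k)=k + 2, B(k)=1, C(k)=k + 1.
Set up (k + 2)·f(k+1) − (1)·f(k) − (k + 1) = 0.
Bound: deg f ≤ 0.
Solve for f: f(k) = 1 (degree 0 ≤ 0).
Get s_k = R·t_k = 2*factorial(k + 1) with R(k) = B(k−1)f(k)/C(k) = 1/(k + 1).
Check: Δs_k = 2*(k + 1)*factorial(k + 1). ✓
Telescope: S(n) = s_(n+1) − s_(2) = 2*factorial(n + 2) − (12) = 2*factorial(n + 2) - 12.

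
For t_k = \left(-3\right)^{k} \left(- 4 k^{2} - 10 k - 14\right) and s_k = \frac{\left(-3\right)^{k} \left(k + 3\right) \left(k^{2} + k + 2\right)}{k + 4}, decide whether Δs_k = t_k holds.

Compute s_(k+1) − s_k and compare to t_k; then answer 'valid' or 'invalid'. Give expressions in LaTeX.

Invalid: residual \frac{\left(-3\right)^{k} \left(4 k^{3} + 27 k^{2} + 55 k + 58\right)}{k^{2} + 9 k + 20} ≠ 0.

s_(k+1) = (-3)**(k + 1)*(k + 4)*(k + (k + 1)**2 + 3)/(k + 5)
s_(k+1) − s_k = (-3)**k*(-4*k**4 - 42*k**3 - 157*k**2 - 271*k - 222)/(k**2 + 9*k + 20)
(s_(k+1) − s_k) − t_k = (-3)**k*(4*k**3 + 27*k**2 + 55*k + 58)/(k**2 + 9*k + 20)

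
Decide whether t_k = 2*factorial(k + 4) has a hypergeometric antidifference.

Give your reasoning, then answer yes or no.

Compute t_(k+1)/t_k: get k + 5.
Gosper form: A/B · C(k+1)/C(k) with A=k + 5, B=1, C=1.
Set up (k + 5)·f(k+1) − (1)·f(k) − (1) = 0.
deg f ≤ -1 (via 1,0,0).
d = -1 < 0 ⇒ no nonzero polynomial f; not summable.

No — key equation has no polynomial f.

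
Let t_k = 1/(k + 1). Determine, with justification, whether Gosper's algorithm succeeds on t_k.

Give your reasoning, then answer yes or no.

No. Not Gosper-summable.

Compute t_(k+1)/t_k: get (k + 1)/(k + 2).
So A=k + 1 and B=k + 2, with C=1.
Solve (k + 1)·f(k+1) − (k + 1)·f(k) = 1.
Degrees (1,1,0) ⇒ d ≤ 0.
f = c0 ⇒ A·f(k+1) − B(k−1)·f(k) − C = -1. The system {-1 = 0} is inconsistent; no antidifference.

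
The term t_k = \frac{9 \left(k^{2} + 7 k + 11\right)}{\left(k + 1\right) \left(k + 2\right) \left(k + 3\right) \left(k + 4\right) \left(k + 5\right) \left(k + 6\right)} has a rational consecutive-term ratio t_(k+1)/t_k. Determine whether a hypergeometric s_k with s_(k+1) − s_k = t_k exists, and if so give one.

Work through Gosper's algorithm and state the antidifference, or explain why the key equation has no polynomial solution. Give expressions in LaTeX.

r(k) = (k + 1)*(7*k + (k + 1)**2 + 18)/((k + 7)*(k**2 + 7*k + 11)) after simplifying.
Factor: A=k + 1; B=k + 7; C=k**2 + 7*k + 11.
Solve (k + 1)·f(k+1) − (k + 6)·f(k) = k**2 + 7*k + 11.
Bound: deg f ≤ 5.
Coefficient equations give f(k) = k*(k + 2)*(k + 4)*(k**2 + 9*k + 23)/45.
Certificate R = B(k−1)f/C = k*(k + 2)*(k + 4)*(k + 6)*(k**2 + 9*k + 23)/(45*(k**2 + 7*k + 11)) gives s_k = k*(k**2 + 9*k + 23)/(5*(k**3 + 9*k**2 + 23*k + 15)).
Verify: 9*(k**2 + 7*k + 11)/(k**6 + 21*k**5 + 175*k**4 + 735*k**3 + 1624*k**2 + 1764*k + 720) matches t_k.

s_k = \frac{k \left(k^{2} + 9 k + 23\right)}{5 \left(k^{3} + 9 k^{2} + 23 k + 15\right)}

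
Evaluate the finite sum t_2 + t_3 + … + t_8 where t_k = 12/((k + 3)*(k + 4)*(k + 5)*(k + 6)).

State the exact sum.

Ratio r(k) = (k + 3)/(k + 7).
Gosper form: A/B · C(k+1)/C(k) with A=k + 3, B=k + 7, C=1.
f must satisfy (k + 3)·f(k+1) − (k + 6)·f(k) = 1.
Degrees (1,1,0) ⇒ d ≤ 3.
Match coefficients ⇒ f(k) = k*(k**2 + 12*k + 47)/180.
R(k) = B(k−1)·f(k)/C(k) = k*(k + 6)*(k**2 + 12*k + 47)/180; s_k = R·t_k = k*(k**2 + 12*k + 47)/(15*(k + 3)*(k + 4)*(k + 5)).
s_(k+1) − s_k = 12/(k**4 + 18*k**3 + 119*k**2 + 342*k + 360) = t_k.
Sum = s_(9) − s_(2); s_(9) = 59/910, s_(2) = 1/21 ⇒ 47/2730.

Σ = 47/2730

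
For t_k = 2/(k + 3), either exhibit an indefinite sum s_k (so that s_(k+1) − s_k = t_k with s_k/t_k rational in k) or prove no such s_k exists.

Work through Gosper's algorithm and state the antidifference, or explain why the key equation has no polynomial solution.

The ratio is (k + 3)/(k + 4).
So A=k + 3 and B=k + 4, with C=1.
Key eq: (k + 3)·f(k+1) = (k + 3)·f(k) + (1).
Degrees (1,1,0) ⇒ d ≤ 0.
Generic f = c0 gives residual -1; -1 = 0 cannot hold, so t_k is not Gosper-summable.

no hypergeometric antidifference exists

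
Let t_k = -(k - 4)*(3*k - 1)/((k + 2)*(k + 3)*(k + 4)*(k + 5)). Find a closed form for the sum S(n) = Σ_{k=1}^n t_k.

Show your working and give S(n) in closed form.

S(n) = n*(-2*n**2 + 21*n + 11)/(15*(n**3 + 12*n**2 + 47*n + 60))

Ratio r(k) = (k - 3)*(k + 2)*(3*k + 2)/((k - 4)*(k + 6)*(3*k - 1)).
Factor: A=k + 2; B=k + 6; C=k**2 - 13*k/3 + 4/3.
Set up (k + 2)·f(k+1) − (k + 5)·f(k) − (k**2 - 13*k/3 + 4/3) = 0.
Bound: deg f ≤ 3.
Solving with deg f ≤ 3: f(k) = k*(k - 5)*(k - 4)/18.
Certificate R = B(k−1)f/C = k*(k - 5)*(k + 5)/(6*(3*k - 1)) gives s_k = k*(-k**2 + 9*k - 20)/(6*(k**3 + 9*k**2 + 26*k + 24)).
Check: Δs_k = (-3*k**2 + 13*k - 4)/(k**4 + 14*k**3 + 71*k**2 + 154*k + 120). ✓
Σ_(k=1)^n t_k = s_(n+1) − s_(1) = ((-n**3 + 6*n**2 - 5*n - 12)/(6*(n**3 + 12*n**2 + 47*n + 60))) − (-1/30), i.e. n*(-2*n**2 + 21*n + 11)/(15*(n**3 + 12*n**2 + 47*n + 60)).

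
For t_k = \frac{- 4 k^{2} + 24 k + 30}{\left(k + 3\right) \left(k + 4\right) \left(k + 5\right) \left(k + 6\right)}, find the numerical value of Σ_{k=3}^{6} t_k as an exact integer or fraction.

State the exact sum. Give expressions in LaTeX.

The ratio is (k + 3)*(12*k - 2*(k + 1)**2 + 27)/((k + 7)*(-2*k**2 + 12*k + 15)).
A = k + 3, B = k + 7, C = k**2 - 6*k - 15/2.
Need (k + 3)·f(k+1) − (k + 6)·f(k) = k**2 - 6*k - 15/2.
From deg A=1, deg B=1, deg C=2: d=3.
A polynomial solution: f(k) = -k*(k**2 + 72*k + 77)/60.
R(k) = B(k−1)·f(k)/C(k) = -k*(k + 6)*(k**2 + 72*k + 77)/(30*(2*k**2 - 12*k - 15)); s_k = R·t_k = k*(k**2 + 72*k + 77)/(15*(k + 3)*(k + 4)*(k + 5)).
Check: Δs_k = 2*(-2*k**2 + 12*k + 15)/(k**4 + 18*k**3 + 119*k**2 + 342*k + 360). ✓
Sum = s_(7) − s_(3); s_(7) = 49/220, s_(3) = 151/840 ⇒ 397/9240.

Σ = 397/9240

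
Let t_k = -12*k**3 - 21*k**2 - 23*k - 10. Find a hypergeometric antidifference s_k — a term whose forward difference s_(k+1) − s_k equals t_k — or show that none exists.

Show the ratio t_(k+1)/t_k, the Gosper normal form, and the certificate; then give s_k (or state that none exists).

s_k = k*(-3*k**3 - k**2 - 4*k - 2)

Ratio r(k) = (12*k**3 + 57*k**2 + 101*k + 66)/(12*k**3 + 21*k**2 + 23*k + 10).
A = 1, B = 1, C = k**3 + 7*k**2/4 + 23*k/12 + 5/6.
f must satisfy (1)·f(k+1) − (1)·f(k) = k**3 + 7*k**2/4 + 23*k/12 + 5/6.
From deg A=0, deg B=0, deg C=3: d=4.
Solving with deg f ≤ 4: f(k) = k*(3*k**3 + k**2 + 4*k + 2)/12.
Certificate R = B(k−1)f/C = k*(3*k**3 + k**2 + 4*k + 2)/(12*k**3 + 21*k**2 + 23*k + 10) gives s_k = k*(-3*k**3 - k**2 - 4*k - 2).
Δs = -12*k**3 - 21*k**2 - 23*k - 10, as required.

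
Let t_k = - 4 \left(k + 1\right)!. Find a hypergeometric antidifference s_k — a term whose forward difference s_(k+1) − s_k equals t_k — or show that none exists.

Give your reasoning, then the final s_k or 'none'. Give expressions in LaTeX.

none (Gosper's algorithm certifies no s_k)

The ratio is k + 2.
Normal form (A,B,C) = (k + 2, 1, 1).
f must satisfy (k + 2)·f(k+1) − (1)·f(k) = 1.
Degrees (1,0,0) ⇒ d ≤ -1.
d = -1 < 0 ⇒ no nonzero polynomial f; not summable.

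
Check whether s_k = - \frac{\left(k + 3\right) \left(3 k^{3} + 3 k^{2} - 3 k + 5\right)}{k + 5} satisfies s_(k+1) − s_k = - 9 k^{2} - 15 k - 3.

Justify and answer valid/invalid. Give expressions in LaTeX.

s_(k+1) = (-3*k**4 - 24*k**3 - 60*k**2 - 56*k - 32)/(k + 6)
s_(k+1) − s_k = (-9*k**4 - 102*k**3 - 324*k**2 - 321*k - 70)/(k**2 + 11*k + 30)
(s_(k+1) − s_k) − t_k = 2*(6*k**3 + 57*k**2 + 81*k + 10)/(k**2 + 11*k + 30)

Invalid: residual \frac{2 \left(6 k^{3} + 57 k^{2} + 81 k + 10\right)}{k^{2} + 11 k + 30} ≠ 0.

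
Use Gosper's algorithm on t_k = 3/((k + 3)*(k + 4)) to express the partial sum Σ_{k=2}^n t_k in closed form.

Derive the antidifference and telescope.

The ratio is (k + 3)/(k + 5).
A = k + 3, B = k + 5, C = 1.
Solve (k + 3)·f(k+1) − (k + 4)·f(k) = 1.
deg f ≤ 1 (via 1,1,0).
A polynomial solution: f(k) = k/3.
Certificate R = B(k−1)f/C = k*(k + 4)/3 gives s_k = k/(k + 3).
Verify: 3/(k**2 + 7*k + 12) matches t_k.
Σ_(k=2)^n t_k = s_(n+1) − s_(2) = ((n + 1)/(n + 4)) − (2/5), i.e. 3*(n - 1)/(5*(n + 4)).

S(n) = 3*(n - 1)/(5*(n + 4))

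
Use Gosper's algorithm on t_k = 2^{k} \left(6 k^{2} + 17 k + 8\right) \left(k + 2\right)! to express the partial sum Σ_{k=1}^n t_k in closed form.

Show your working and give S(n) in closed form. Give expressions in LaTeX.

r(k) = 2*(6*k**3 + 47*k**2 + 118*k + 93)/(6*k**2 + 17*k + 8) after simplifying.
Factor: A=2*k + 6; B=1; C=k**2 + 17*k/6 + 4/3.
f must satisfy (2*k + 6)·f(k+1) − (1)·f(k) = k**2 + 17*k/6 + 4/3.
d = 1 from the (1,0,2) case.
Match coefficients ⇒ f(k) = (3*k - 2)/6.
Then R = B(k−1)f/C = (3*k - 2)/(6*k**2 + 17*k + 8), so s_k = R(k)·t_k = 2**k*(3*k - 2)*factorial(k + 2).
s_(k+1) − s_k = 2**k*(6*k**2 + 17*k + 8)*factorial(k + 2) = t_k.
Telescope: S(n) = s_(n+1) − s_(1) = 2**(n + 1)*(3*n + 1)*factorial(n + 3) − (12) = 6*2**n*n*factorial(n + 3) + 2*2**n*factorial(n + 3) - 12.

S(n) = 6 \cdot 2^{n} n \left(n + 3\right)! + 2 \cdot 2^{n} \left(n + 3\right)! - 12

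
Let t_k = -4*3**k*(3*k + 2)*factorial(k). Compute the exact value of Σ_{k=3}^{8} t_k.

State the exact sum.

Σ = -28570267512

Compute t_(k+1)/t_k: get 3*(k + 1)*(3*k + 5)/(3*k + 2).
Take A(k)=3*k + 3, B(k)=1, C(k)=k + 2/3.
Solve (3*k + 3)·f(k+1) − (1)·f(k) = k + 2/3.
Degrees (1,0,1) ⇒ d ≤ 0.
Match coefficients ⇒ f(k) = 1/3.
So s_k = (B(k−1)f/C)·t_k = (1/(3*k + 2))·t_k = -4*3**k*factorial(k).
Δs = -4*3**k*(3*k + 2)*factorial(k), as required.
Σ_(k=3)^(8) t_k = s_(9) − s_(3) = -28570268160 − (-648) = -28570267512.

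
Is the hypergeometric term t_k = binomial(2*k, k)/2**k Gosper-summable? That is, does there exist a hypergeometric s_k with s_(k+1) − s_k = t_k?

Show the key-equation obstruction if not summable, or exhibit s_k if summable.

No; the degree bound rules out any f.

The ratio is (2*k + 1)/(k + 1).
So A=2*k + 1 and B=k + 1, with C=1.
Solve (2*k + 1)·f(k+1) − (k)·f(k) = 1.
From deg A=1, deg B=1, deg C=0: d=-1.
deg f ≤ -1 is impossible — no certificate.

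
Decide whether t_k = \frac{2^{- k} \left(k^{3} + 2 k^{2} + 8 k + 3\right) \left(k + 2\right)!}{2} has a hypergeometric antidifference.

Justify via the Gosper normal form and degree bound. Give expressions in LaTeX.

Yes. s_k = 2^{- k} \left(k^{2} - k + 3\right) \left(k + 2\right)!.

t_(k+1)/t_k = (k**4 + 8*k**3 + 30*k**2 + 59*k + 42)/(2*(k**3 + 2*k**2 + 8*k + 3)).
A = k/2 + 3/2, B = 1, C = k**3 + 2*k**2 + 8*k + 3.
Set up (k/2 + 3/2)·f(k+1) − (1)·f(k) − (k**3 + 2*k**2 + 8*k + 3) = 0.
Bound: deg f ≤ 2.
Match coefficients ⇒ f(k) = 2*(k**2 - k + 3).
Then R = B(k−1)f/C = 2*(k**2 - k + 3)/(k**3 + 2*k**2 + 8*k + 3), so s_k = R(k)·t_k = (k**2 - k + 3)*factorial(k + 2)/2**k.
Δs = (k**3 + 2*k**2 + 8*k + 3)*factorial(k + 2)/(2*2**k), as required.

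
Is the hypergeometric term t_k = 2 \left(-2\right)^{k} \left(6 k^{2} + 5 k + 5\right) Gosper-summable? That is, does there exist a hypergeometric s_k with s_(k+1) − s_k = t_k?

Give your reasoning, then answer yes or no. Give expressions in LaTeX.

The ratio is 2*(-6*k**2 - 17*k - 16)/(6*k**2 + 5*k + 5).
Normal form (A,B,C) = (-2, 1, k**2 + 5*k/6 + 5/6).
Key eq: (-2)·f(k+1) = (1)·f(k) + (k**2 + 5*k/6 + 5/6).
Degrees (0,0,2) ⇒ d ≤ 2.
Solving with deg f ≤ 2: f(k) = -(2*k**2 - k + 1)/6.
So s_k = (B(k−1)f/C)·t_k = (-(2*k**2 - k + 1)/(6*k**2 + 5*k + 5))·t_k = (-2)**(k + 1)*(2*k**2 - k + 1).
s_(k+1) − s_k = 2*(-2)**k*(6*k**2 + 5*k + 5) = t_k.

Yes. s_k = \left(-2\right)^{k + 1} \left(2 k^{2} - k + 1\right).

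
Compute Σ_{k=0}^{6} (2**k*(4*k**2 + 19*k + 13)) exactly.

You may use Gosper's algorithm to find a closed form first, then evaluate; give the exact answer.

Ratio r(k) = 2*(4*k**2 + 27*k + 36)/(4*k**2 + 19*k + 13).
Gosper form: A/B · C(k+1)/C(k) with A=2, B=1, C=k**2 + 19*k/4 + 13/4.
Solve (2)·f(k+1) − (1)·f(k) = k**2 + 19*k/4 + 13/4.
Degrees (0,0,2) ⇒ d ≤ 2.
Match coefficients ⇒ f(k) = (k + 1)*(4*k - 1)/4.
Certificate R = B(k−1)f/C = (k + 1)*(4*k - 1)/(4*k**2 + 19*k + 13) gives s_k = 2**k*(4*k**2 + 3*k - 1).
Δs = 2**k*(4*k**2 + 19*k + 13), as required.
Σ_(k=0)^(6) t_k = s_(7) − s_(0) = 27648 − (-1) = 27649.

Σ = 27649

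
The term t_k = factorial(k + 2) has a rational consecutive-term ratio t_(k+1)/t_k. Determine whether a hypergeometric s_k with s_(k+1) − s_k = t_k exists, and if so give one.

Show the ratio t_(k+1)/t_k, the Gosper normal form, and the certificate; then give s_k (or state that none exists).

The ratio is k + 3.
Factor: A=k + 3; B=1; C=1.
Key eq: (k + 3)·f(k+1) = (1)·f(k) + (1).
Bound: deg f ≤ -1.
Negative degree bound (-1): no f exists, t_k not Gosper-summable.

none (Gosper's algorithm certifies no s_k)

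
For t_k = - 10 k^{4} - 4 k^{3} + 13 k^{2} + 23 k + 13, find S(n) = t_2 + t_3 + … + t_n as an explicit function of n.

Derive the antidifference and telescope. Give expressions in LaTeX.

Compute t_(k+1)/t_k: get (10*k**4 + 44*k**3 + 59*k**2 + 3*k - 35)/(10*k**4 + 4*k**3 - 13*k**2 - 23*k - 13).
Normal form (A,B,C) = (1, 1, k**4 + 2*k**3/5 - 13*k**2/10 - 23*k/10 - 13/10).
Key eq: (1)·f(k+1) = (1)·f(k) + (k**4 + 2*k**3/5 - 13*k**2/10 - 23*k/10 - 13/10).
Bound: deg f ≤ 5.
Solve for f: f(k) = k*(2*k**4 - 4*k**3 - 3*k**2 - 4*k - 4)/10 (degree 5 ≤ 5).
Then R = B(k−1)f/C = k*(2*k**4 - 4*k**3 - 3*k**2 - 4*k - 4)/(10*k**4 + 4*k**3 - 13*k**2 - 23*k - 13), so s_k = R(k)·t_k = k*(-2*k**4 + 4*k**3 + 3*k**2 + 4*k + 4).
Δs = -10*k**4 - 4*k**3 + 13*k**2 + 23*k + 13, as required.
Σ_(k=2)^n t_k = s_(n+1) − s_(2) = (-2*n**5 - 6*n**4 - n**3 + 17*n**2 + 27*n + 13) − (48), i.e. -2*n**5 - 6*n**4 - n**3 + 17*n**2 + 27*n - 35.

S(n) = - 2 n^{5} - 6 n^{4} - n^{3} + 17 n^{2} + 27 n - 35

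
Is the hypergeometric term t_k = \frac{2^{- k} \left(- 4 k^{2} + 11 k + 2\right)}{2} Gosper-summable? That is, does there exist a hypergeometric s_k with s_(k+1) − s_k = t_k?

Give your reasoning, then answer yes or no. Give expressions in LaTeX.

Ratio r(k) = (4*k**2 - 3*k - 9)/(2*(4*k**2 - 11*k - 2)).
Factor: A=1/2; B=1; C=k**2 - 11*k/4 - 1/2.
Key eq: (1/2)·f(k+1) = (1)·f(k) + (k**2 - 11*k/4 - 1/2).
Bound: deg f ≤ 2.
Solve for f: f(k) = -(k - 1)*(4*k + 1)/2 (degree 2 ≤ 2).
So s_k = (B(k−1)f/C)·t_k = (-2*(k - 1)*(4*k + 1)/(4*k**2 - 11*k - 2))·t_k = (4*k**2 - 3*k - 1)/2**k.
Verify: (-4*k**2 + 11*k + 2)/(2*2**k) matches t_k.

Yes. s_k = 2^{- k} \left(4 k^{2} - 3 k - 1\right).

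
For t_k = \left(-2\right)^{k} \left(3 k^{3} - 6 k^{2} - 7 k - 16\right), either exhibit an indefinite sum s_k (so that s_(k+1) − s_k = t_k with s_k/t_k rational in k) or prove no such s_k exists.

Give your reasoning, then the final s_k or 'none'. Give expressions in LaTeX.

s_k = \left(-2\right)^{k} \left(- k^{3} + 4 k^{2} - k + 4\right)

The ratio is 2*(-3*k**3 - 3*k**2 + 10*k + 26)/(3*k**3 - 6*k**2 - 7*k - 16).
Factor: A=-2; B=1; C=k**3 - 2*k**2 - 7*k/3 - 16/3.
f must satisfy (-2)·f(k+1) − (1)·f(k) = k**3 - 2*k**2 - 7*k/3 - 16/3.
Degrees (0,0,3) ⇒ d ≤ 3.
Match coefficients ⇒ f(k) = -(k - 4)*(k**2 + 1)/3.
Certificate R = B(k−1)f/C = -(k - 4)*(k**2 + 1)/(3*k**3 - 6*k**2 - 7*k - 16) gives s_k = (-2)**k*(-k**3 + 4*k**2 - k + 4).
Verify: (-2)**k*(3*k**3 - 6*k**2 - 7*k - 16) matches t_k.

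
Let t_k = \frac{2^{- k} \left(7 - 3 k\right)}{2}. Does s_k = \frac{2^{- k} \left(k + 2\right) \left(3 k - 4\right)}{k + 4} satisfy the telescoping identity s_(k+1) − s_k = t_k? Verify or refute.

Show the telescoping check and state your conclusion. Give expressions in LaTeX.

s_(k+1) = (k + 3)*(3*k - 1)/(2*2**k*(k + 5))
s_(k+1) − s_k = (-3*k**3 - 14*k**2 + 25*k + 68)/(2*2**k*(k**2 + 9*k + 20))
(s_(k+1) − s_k) − t_k = (3*k**2 + 11*k - 36)/(2**k*(k**2 + 9*k + 20))

Invalid: residual \frac{2^{- k} \left(3 k^{2} + 11 k - 36\right)}{k^{2} + 9 k + 20} ≠ 0.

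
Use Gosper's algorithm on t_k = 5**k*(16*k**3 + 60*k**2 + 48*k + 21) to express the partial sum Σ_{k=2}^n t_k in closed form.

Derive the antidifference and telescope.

The ratio is 5*(16*k**3 + 108*k**2 + 216*k + 145)/(16*k**3 + 60*k**2 + 48*k + 21).
Factor: A=5; B=1; C=k**3 + 15*k**2/4 + 3*k + 21/16.
Set up (5)·f(k+1) − (1)·f(k) − (k**3 + 15*k**2/4 + 3*k + 21/16) = 0.
deg f ≤ 3 (via 0,0,3).
Match coefficients ⇒ f(k) = (4*k**3 - 3*k + 4)/16.
Then R = B(k−1)f/C = (4*k**3 - 3*k + 4)/(16*k**3 + 60*k**2 + 48*k + 21), so s_k = R(k)·t_k = 5**k*(4*k**3 - 3*k + 4).
Δs = 5**k*(16*k**3 + 60*k**2 + 48*k + 21), as required.
Σ_(k=2)^n t_k = s_(n+1) − s_(2) = (5**(n + 1)*(4*n**3 + 12*n**2 + 9*n + 5)) − (750), i.e. 20*5**n*n**3 + 60*5**n*n**2 + 45*5**n*n + 25*5**n - 750.

S(n) = 20*5**n*n**3 + 60*5**n*n**2 + 45*5**n*n + 25*5**n - 750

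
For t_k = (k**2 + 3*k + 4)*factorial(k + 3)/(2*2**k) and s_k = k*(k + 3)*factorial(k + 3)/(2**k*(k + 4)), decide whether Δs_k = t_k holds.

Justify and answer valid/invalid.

s_(k+1) = (k + 1)*(k + 4)*factorial(k + 4)/(2*2**k*(k + 5))
s_(k+1) − s_k = (k**4 + 11*k**3 + 44*k**2 + 82*k + 64)*factorial(k + 3)/(2*2**k*(k + 4)*(k + 5))
(s_(k+1) − s_k) − t_k = -(k**3 + 7*k**2 + 14*k + 16)*factorial(k + 3)/(2*2**k*(k + 4)*(k + 5))

Invalid: residual -(k**3 + 7*k**2 + 14*k + 16)*factorial(k + 3)/(2*2**k*(k + 4)*(k + 5)) ≠ 0.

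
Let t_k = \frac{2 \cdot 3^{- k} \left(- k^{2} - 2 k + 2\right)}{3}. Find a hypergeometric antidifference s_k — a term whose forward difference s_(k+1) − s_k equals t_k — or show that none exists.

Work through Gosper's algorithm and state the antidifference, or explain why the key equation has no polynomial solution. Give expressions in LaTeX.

Ratio r(k) = (2*k + (k + 1)**2)/(3*(k**2 + 2*k - 2)).
Take A(k)=1/3, B(k)=1, C(k)=k**2 + 2*k - 2.
Need (1/3)·f(k+1) − (1)·f(k) = k**2 + 2*k - 2.
d = 2 from the (0,0,2) case.
Match coefficients ⇒ f(k) = -3*k*(k + 3)/2.
R(k) = B(k−1)·f(k)/C(k) = -3*k*(k + 3)/(2*(k**2 + 2*k - 2)); s_k = R·t_k = k*(k + 3)/3**k.
Check: Δs_k = 2*(-k**2 - 2*k + 2)/(3*3**k). ✓

s_k = 3^{- k} k \left(k + 3\right)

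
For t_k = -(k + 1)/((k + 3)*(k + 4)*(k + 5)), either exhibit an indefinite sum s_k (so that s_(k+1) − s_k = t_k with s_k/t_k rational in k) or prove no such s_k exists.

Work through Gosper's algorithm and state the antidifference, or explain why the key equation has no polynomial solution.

s_k = k*(-k - 1)/(6*(k + 3)*(k + 4))

Compute t_(k+1)/t_k: get (k + 2)*(k + 3)/((k + 1)*(k + 6)).
Normal form (A,B,C) = (k + 3, k + 6, k + 1).
Set up (k + 3)·f(k+1) − (k + 5)·f(k) − (k + 1) = 0.
d = 2 from the (1,1,1) case.
Solving with deg f ≤ 2: f(k) = k*(k + 1)/6.
Get s_k = R·t_k = k*(-k - 1)/(6*(k + 3)*(k + 4)) with R(k) = B(k−1)f(k)/C(k) = k*(k + 5)/6.
s_(k+1) − s_k = (-k - 1)/(k**3 + 12*k**2 + 47*k + 60) = t_k.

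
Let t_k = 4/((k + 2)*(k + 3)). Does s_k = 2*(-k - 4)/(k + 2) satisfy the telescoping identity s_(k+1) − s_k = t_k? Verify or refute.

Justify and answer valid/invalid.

Valid: the claim telescopes to t_k.

s_(k+1) = 2*(-k - 5)/(k + 3)
s_(k+1) − s_k = 4/(k**2 + 5*k + 6)
(s_(k+1) − s_k) − t_k = 0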